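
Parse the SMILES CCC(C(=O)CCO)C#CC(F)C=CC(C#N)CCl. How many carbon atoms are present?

Count every carbon token in the SMILES (each C, including those in ring-closure positions and inside branches).
Carbon count: 14.

14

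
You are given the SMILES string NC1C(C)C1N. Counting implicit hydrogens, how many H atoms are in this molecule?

Walk through each heavy atom and fill implicit hydrogens from standard valence (C 4, N 3, O 2, S 2, halogen 1):
  atom 1: N, bond orders sum to 1 (valence 3) → 2 H
  atom 2: C, bond orders sum to 3 (valence 4) → 1 H
  atom 3: C, bond orders sum to 3 (valence 4) → 1 H
  atom 4: C, bond orders sum to 1 (valence 4) → 3 H
  atom 5: C, bond orders sum to 3 (valence 4) → 1 H
  atom 6: N, bond orders sum to 1 (valence 3) → 2 H
Total hydrogens: 10.

10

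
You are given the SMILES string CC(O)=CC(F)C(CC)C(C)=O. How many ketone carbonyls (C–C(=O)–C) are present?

1

The ketone motif appears at heavy-atom position 10 in the SMILES.
Other groups present: 1 alkene, 1 hydroxyl.
Ketone count: 1.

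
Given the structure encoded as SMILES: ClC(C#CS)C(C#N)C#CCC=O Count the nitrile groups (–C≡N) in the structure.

1

The nitrile motif appears at heavy-atom position 7 in the SMILES.
Other groups present: 1 aldehyde, 2 alkyne, 1 thiol.
Nitrile count: 1.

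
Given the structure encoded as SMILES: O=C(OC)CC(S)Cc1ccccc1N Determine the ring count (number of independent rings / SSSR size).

1

In SMILES, each pair of matching ring-closure digits denotes one ring-closing bond; the number of such bonds equals the number of independent rings.
Ring-closure bonds here: 1.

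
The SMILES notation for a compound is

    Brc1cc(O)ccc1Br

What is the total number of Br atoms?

2

Scan the SMILES for Br atoms (remember two-letter symbols like Cl and Br are single atoms).
Bromine count: 2.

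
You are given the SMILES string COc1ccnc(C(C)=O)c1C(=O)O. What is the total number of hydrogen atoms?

Walk through each heavy atom and fill implicit hydrogens from standard valence (C 4, N 3, O 2, S 2, halogen 1); for lowercase aromatic atoms, an aromatic c carries 1 H when it has two neighbours and 0 H with three, and aromatic n carries 0 H:
  atom 1: C, bond orders sum to 1 (valence 4) → 3 H
  atom 2: O, bond orders sum to 2 (valence 2) → 0 H
  atom 3: aromatic c, 3 neighbours → 0 H
  atom 4: aromatic c, 2 neighbours → 1 H
  atom 5: aromatic c, 2 neighbours → 1 H
  atom 6: aromatic n, 2 neighbours → 0 H
  atom 7: aromatic c, 3 neighbours → 0 H
  atom 8: C, bond orders sum to 4 (valence 4) → 0 H
  atom 9: C, bond orders sum to 1 (valence 4) → 3 H
  atom 10: O, bond orders sum to 2 (valence 2) → 0 H
  atom 11: aromatic c, 3 neighbours → 0 H
  atom 12: C, bond orders sum to 4 (valence 4) → 0 H
  atom 13: O, bond orders sum to 2 (valence 2) → 0 H
  atom 14: O, bond orders sum to 1 (valence 2) → 1 H
Total hydrogens: 9.

9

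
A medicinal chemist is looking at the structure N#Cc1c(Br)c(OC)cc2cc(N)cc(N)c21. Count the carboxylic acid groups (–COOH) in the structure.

0

Scan the SMILES for the carboxylic acid motif — none present.
Groups that are present: 1 ether, 1 nitrile, 2 primary amine.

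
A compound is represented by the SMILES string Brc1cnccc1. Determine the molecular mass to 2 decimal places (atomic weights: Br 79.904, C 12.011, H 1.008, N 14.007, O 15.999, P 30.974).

First, the molecular formula is C5H4BrN (counting implicit H from valence).
  Br: 1 × 79.904 = 79.904
  C: 5 × 12.011 = 60.055
  H: 4 × 1.008 = 4.032
  N: 1 × 14.007 = 14.007
Sum: 1×79.904 + 5×12.011 + 4×1.008 + 1×14.007 = 157.998 → 158.00 g/mol.

158.00 g/mol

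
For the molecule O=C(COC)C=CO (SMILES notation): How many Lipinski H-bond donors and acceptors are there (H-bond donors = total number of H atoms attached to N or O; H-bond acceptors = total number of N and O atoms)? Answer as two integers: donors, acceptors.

1, 3

Donors: find every N or O and count the H atoms it carries.
  atom 1 (O): bond orders sum to 2 → 0 H
  atom 4 (O): bond orders sum to 2 → 0 H
  atom 8 (O): bond orders sum to 1 → 1 H
Lipinski HBD = 1.
Acceptors: N atoms = 0, O atoms = 3 → HBA = 3.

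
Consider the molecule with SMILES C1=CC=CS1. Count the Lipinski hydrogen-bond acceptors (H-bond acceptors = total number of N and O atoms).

N atoms: 0; O atoms: 0.
Lipinski HBA = 0 + 0 = 0.

0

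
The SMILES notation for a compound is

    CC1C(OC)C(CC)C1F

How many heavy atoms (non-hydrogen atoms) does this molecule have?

10

Every atom symbol written in the SMILES (organic subset) is one heavy atom; implicit H are not written.
Heavy atoms by element → C:8, F:1, O:1.
Total: 10.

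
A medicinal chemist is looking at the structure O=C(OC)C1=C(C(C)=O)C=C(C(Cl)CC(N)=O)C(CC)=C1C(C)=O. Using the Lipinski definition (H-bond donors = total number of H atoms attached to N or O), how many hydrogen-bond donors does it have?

2

Donors: find every N or O and count the H atoms it carries.
  atom 1 (O): bond orders sum to 2 → 0 H
  atom 3 (O): bond orders sum to 2 → 0 H
  atom 9 (O): bond orders sum to 2 → 0 H
  atom 16 (N): bond orders sum to 1 → 2 H
  atom 17 (O): bond orders sum to 2 → 0 H
  atom 24 (O): bond orders sum to 2 → 0 H
Lipinski HBD = 2.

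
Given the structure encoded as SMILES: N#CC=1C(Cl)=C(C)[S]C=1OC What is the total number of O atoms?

Scan the SMILES for O atoms (remember two-letter symbols like Cl and Br are single atoms).
Oxygen count: 1.

1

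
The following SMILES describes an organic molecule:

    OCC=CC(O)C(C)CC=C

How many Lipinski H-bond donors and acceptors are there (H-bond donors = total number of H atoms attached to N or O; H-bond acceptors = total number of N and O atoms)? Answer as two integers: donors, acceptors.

Donors: find every N or O and count the H atoms it carries.
  atom 1 (O): bond orders sum to 1 → 1 H
  atom 6 (O): bond orders sum to 1 → 1 H
Lipinski HBD = 2.
Acceptors: N atoms = 0, O atoms = 2 → HBA = 2.

2, 2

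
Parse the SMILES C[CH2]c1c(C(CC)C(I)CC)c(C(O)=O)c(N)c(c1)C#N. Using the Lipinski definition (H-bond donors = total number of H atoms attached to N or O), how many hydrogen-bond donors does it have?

Donors: find every N or O and count the H atoms it carries.
  atom 14 (O): bond orders sum to 1 → 1 H
  atom 15 (O): bond orders sum to 2 → 0 H
  atom 17 (N): bond orders sum to 1 → 2 H
  atom 21 (N): bond orders sum to 3 → 0 H
Lipinski HBD = 3.

3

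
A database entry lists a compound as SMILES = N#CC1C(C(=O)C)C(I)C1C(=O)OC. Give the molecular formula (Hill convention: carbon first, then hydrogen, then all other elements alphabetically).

C9H10INO3

Walk through each heavy atom and fill implicit hydrogens from standard valence (C 4, N 3, O 2, S 2, halogen 1):
  atom 1: N, bond orders sum to 3 (valence 3) → 0 H
  atom 2: C, bond orders sum to 4 (valence 4) → 0 H
  atom 3: C, bond orders sum to 3 (valence 4) → 1 H
  atom 4: C, bond orders sum to 3 (valence 4) → 1 H
  atom 5: C, bond orders sum to 4 (valence 4) → 0 H
  atom 6: O, bond orders sum to 2 (valence 2) → 0 H
  atom 7: C, bond orders sum to 1 (valence 4) → 3 H
  atom 8: C, bond orders sum to 3 (valence 4) → 1 H
  atom 9: I (halogen, monovalent) → 0 H
  atom 10: C, bond orders sum to 3 (valence 4) → 1 H
  atom 11: C, bond orders sum to 4 (valence 4) → 0 H
  atom 12: O, bond orders sum to 2 (valence 2) → 0 H
  atom 13: O, bond orders sum to 2 (valence 2) → 0 H
  atom 14: C, bond orders sum to 1 (valence 4) → 3 H
Totals → C:9, H:10, I:1, N:1, O:3.
In Hill order: C9H10INO3.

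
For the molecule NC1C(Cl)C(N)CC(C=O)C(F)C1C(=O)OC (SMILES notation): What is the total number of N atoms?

Scan the SMILES for N atoms (remember two-letter symbols like Cl and Br are single atoms).
Nitrogen count: 2.

2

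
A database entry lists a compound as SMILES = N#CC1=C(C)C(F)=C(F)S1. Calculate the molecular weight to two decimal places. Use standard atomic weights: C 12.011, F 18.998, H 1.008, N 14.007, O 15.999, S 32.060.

First, the molecular formula is C6H3F2NS (counting implicit H from valence).
  C: 6 × 12.011 = 72.066
  F: 2 × 18.998 = 37.996
  H: 3 × 1.008 = 3.024
  N: 1 × 14.007 = 14.007
  S: 1 × 32.060 = 32.060
Sum: 6×12.011 + 2×18.998 + 3×1.008 + 1×14.007 + 1×32.060 = 159.153 → 159.15 g/mol.

159.15 g/mol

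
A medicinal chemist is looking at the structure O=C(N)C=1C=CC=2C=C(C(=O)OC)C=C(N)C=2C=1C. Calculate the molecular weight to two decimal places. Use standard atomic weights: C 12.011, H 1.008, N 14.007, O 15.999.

258.28 g/mol

First, the molecular formula is C14H14N2O3 (counting implicit H from valence).
  C: 14 × 12.011 = 168.154
  H: 14 × 1.008 = 14.112
  N: 2 × 14.007 = 28.014
  O: 3 × 15.999 = 47.997
Sum: 14×12.011 + 14×1.008 + 2×14.007 + 3×15.999 = 258.277 → 258.28 g/mol.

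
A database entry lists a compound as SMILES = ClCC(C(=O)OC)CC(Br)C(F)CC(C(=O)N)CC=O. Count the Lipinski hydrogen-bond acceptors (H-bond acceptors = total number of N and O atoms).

5

N atoms: 1; O atoms: 4.
Lipinski HBA = 1 + 4 = 5.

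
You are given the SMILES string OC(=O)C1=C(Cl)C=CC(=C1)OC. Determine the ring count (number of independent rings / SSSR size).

1

In SMILES, each pair of matching ring-closure digits denotes one ring-closing bond; the number of such bonds equals the number of independent rings.
Ring-closure bonds here: 1.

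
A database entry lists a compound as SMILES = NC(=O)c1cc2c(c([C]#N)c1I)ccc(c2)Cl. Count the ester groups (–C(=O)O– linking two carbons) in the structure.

0

Scan the SMILES for the ester motif — none present.
Groups that are present: 1 amide, 1 nitrile.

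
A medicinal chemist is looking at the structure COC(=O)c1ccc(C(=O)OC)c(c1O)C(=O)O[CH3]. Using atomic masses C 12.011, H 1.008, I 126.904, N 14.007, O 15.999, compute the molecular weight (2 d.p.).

First, the molecular formula is C12H12O7 (counting implicit H from valence).
  C: 12 × 12.011 = 144.132
  H: 12 × 1.008 = 12.096
  O: 7 × 15.999 = 111.993
Sum: 12×12.011 + 12×1.008 + 7×15.999 = 268.221 → 268.22 g/mol.

268.22 g/mol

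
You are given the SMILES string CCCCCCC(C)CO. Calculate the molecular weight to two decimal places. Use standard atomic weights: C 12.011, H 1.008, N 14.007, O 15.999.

First, the molecular formula is C9H20O (counting implicit H from valence).
  C: 9 × 12.011 = 108.099
  H: 20 × 1.008 = 20.160
  O: 1 × 15.999 = 15.999
Sum: 9×12.011 + 20×1.008 + 1×15.999 = 144.258 → 144.26 g/mol.

144.26 g/mol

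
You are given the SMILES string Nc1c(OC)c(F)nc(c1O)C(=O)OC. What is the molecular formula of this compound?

Walk through each heavy atom and fill implicit hydrogens from standard valence (C 4, N 3, O 2, S 2, halogen 1); for lowercase aromatic atoms, an aromatic c carries 1 H when it has two neighbours and 0 H with three, and aromatic n carries 0 H:
  atom 1: N, bond orders sum to 1 (valence 3) → 2 H
  atom 2: aromatic c, 3 neighbours → 0 H
  atom 3: aromatic c, 3 neighbours → 0 H
  atom 4: O, bond orders sum to 2 (valence 2) → 0 H
  atom 5: C, bond orders sum to 1 (valence 4) → 3 H
  atom 6: aromatic c, 3 neighbours → 0 H
  atom 7: F (halogen, monovalent) → 0 H
  atom 8: aromatic n, 2 neighbours → 0 H
  atom 9: aromatic c, 3 neighbours → 0 H
  atom 10: aromatic c, 3 neighbours → 0 H
  atom 11: O, bond orders sum to 1 (valence 2) → 1 H
  atom 12: C, bond orders sum to 4 (valence 4) → 0 H
  atom 13: O, bond orders sum to 2 (valence 2) → 0 H
  atom 14: O, bond orders sum to 2 (valence 2) → 0 H
  atom 15: C, bond orders sum to 1 (valence 4) → 3 H
Totals → C:8, H:9, F:1, N:2, O:4.

C8H9FN2O4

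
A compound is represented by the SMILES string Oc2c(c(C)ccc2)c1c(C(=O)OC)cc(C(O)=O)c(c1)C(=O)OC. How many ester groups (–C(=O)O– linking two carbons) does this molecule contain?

The ester motif appears at heavy-atom positions 11, 22 in the SMILES.
Other groups present: 1 carboxylic acid, 1 hydroxyl.
Ester count: 2.

2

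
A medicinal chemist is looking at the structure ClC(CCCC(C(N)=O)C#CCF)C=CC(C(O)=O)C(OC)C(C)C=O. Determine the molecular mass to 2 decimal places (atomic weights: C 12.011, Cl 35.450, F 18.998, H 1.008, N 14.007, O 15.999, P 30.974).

First, the molecular formula is C18H25ClFNO5 (counting implicit H from valence).
  C: 18 × 12.011 = 216.198
  Cl: 1 × 35.450 = 35.450
  F: 1 × 18.998 = 18.998
  H: 25 × 1.008 = 25.200
  N: 1 × 14.007 = 14.007
  O: 5 × 15.999 = 79.995
Sum: 18×12.011 + 1×35.450 + 1×18.998 + 25×1.008 + 1×14.007 + 5×15.999 = 389.848 → 389.85 g/mol.

389.85 g/mol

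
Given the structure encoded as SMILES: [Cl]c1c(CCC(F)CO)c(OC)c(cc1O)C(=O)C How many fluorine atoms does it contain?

1

Scan the SMILES for F atoms (remember two-letter symbols like Cl and Br are single atoms).
Fluorine count: 1.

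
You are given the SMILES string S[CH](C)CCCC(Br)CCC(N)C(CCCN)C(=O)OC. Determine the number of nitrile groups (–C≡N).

Scan the SMILES for the nitrile motif — none present.
Groups that are present: 1 ester, 2 primary amine, 1 thiol.

0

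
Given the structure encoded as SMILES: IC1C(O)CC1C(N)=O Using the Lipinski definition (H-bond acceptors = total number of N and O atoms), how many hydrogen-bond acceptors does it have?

3

N atoms: 1; O atoms: 2.
Lipinski HBA = 1 + 2 = 3.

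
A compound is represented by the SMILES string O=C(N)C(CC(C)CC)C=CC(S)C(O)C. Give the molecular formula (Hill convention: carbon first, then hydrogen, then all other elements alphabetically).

Walk through each heavy atom and fill implicit hydrogens from standard valence (C 4, N 3, O 2, S 2, halogen 1):
  atom 1: O, bond orders sum to 2 (valence 2) → 0 H
  atom 2: C, bond orders sum to 4 (valence 4) → 0 H
  atom 3: N, bond orders sum to 1 (valence 3) → 2 H
  atom 4: C, bond orders sum to 3 (valence 4) → 1 H
  atom 5: C, bond orders sum to 2 (valence 4) → 2 H
  atom 6: C, bond orders sum to 3 (valence 4) → 1 H
  atom 7: C, bond orders sum to 1 (valence 4) → 3 H
  atom 8: C, bond orders sum to 2 (valence 4) → 2 H
  atom 9: C, bond orders sum to 1 (valence 4) → 3 H
  atom 10: C, bond orders sum to 3 (valence 4) → 1 H
  atom 11: C, bond orders sum to 3 (valence 4) → 1 H
  atom 12: C, bond orders sum to 3 (valence 4) → 1 H
  atom 13: S, bond orders sum to 1 (valence 2) → 1 H
  atom 14: C, bond orders sum to 3 (valence 4) → 1 H
  atom 15: O, bond orders sum to 1 (valence 2) → 1 H
  atom 16: C, bond orders sum to 1 (valence 4) → 3 H
Totals → C:12, H:23, N:1, O:2, S:1.
In Hill order: C12H23NO2S.

C12H23NO2S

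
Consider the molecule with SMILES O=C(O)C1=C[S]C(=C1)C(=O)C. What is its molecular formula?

Walk through each heavy atom and fill implicit hydrogens from standard valence (C 4, N 3, O 2, S 2, halogen 1):
  atom 1: O, bond orders sum to 2 (valence 2) → 0 H
  atom 2: C, bond orders sum to 4 (valence 4) → 0 H
  atom 3: O, bond orders sum to 1 (valence 2) → 1 H
  atom 4: C, bond orders sum to 4 (valence 4) → 0 H
  atom 5: C, bond orders sum to 3 (valence 4) → 1 H
  atom 6: S with explicit H count 0
  atom 7: C, bond orders sum to 4 (valence 4) → 0 H
  atom 8: C, bond orders sum to 3 (valence 4) → 1 H
  atom 9: C, bond orders sum to 4 (valence 4) → 0 H
  atom 10: O, bond orders sum to 2 (valence 2) → 0 H
  atom 11: C, bond orders sum to 1 (valence 4) → 3 H
Totals → C:7, H:6, O:3, S:1.
In Hill order: C7H6O3S.

C7H6O3S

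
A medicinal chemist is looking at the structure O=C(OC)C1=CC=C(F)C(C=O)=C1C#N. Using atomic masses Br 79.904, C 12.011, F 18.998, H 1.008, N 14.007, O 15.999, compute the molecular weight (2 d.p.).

207.16 g/mol

First, the molecular formula is C10H6FNO3 (counting implicit H from valence).
  C: 10 × 12.011 = 120.110
  F: 1 × 18.998 = 18.998
  H: 6 × 1.008 = 6.048
  N: 1 × 14.007 = 14.007
  O: 3 × 15.999 = 47.997
Sum: 10×12.011 + 1×18.998 + 6×1.008 + 1×14.007 + 3×15.999 = 207.160 → 207.16 g/mol.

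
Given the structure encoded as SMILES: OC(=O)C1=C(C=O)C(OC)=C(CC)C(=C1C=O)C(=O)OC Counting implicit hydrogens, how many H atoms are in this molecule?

14

Walk through each heavy atom and fill implicit hydrogens from standard valence (C 4, N 3, O 2, S 2, halogen 1):
  atom 1: O, bond orders sum to 1 (valence 2) → 1 H
  atom 2: C, bond orders sum to 4 (valence 4) → 0 H
  atom 3: O, bond orders sum to 2 (valence 2) → 0 H
  atom 4: C, bond orders sum to 4 (valence 4) → 0 H
  atom 5: C, bond orders sum to 4 (valence 4) → 0 H
  atom 6: C, bond orders sum to 3 (valence 4) → 1 H
  atom 7: O, bond orders sum to 2 (valence 2) → 0 H
  atom 8: C, bond orders sum to 4 (valence 4) → 0 H
  atom 9: O, bond orders sum to 2 (valence 2) → 0 H
  atom 10: C, bond orders sum to 1 (valence 4) → 3 H
  atom 11: C, bond orders sum to 4 (valence 4) → 0 H
  atom 12: C, bond orders sum to 2 (valence 4) → 2 H
  atom 13: C, bond orders sum to 1 (valence 4) → 3 H
  atom 14: C, bond orders sum to 4 (valence 4) → 0 H
  atom 15: C, bond orders sum to 4 (valence 4) → 0 H
  atom 16: C, bond orders sum to 3 (valence 4) → 1 H
  atom 17: O, bond orders sum to 2 (valence 2) → 0 H
  atom 18: C, bond orders sum to 4 (valence 4) → 0 H
  atom 19: O, bond orders sum to 2 (valence 2) → 0 H
  atom 20: O, bond orders sum to 2 (valence 2) → 0 H
  atom 21: C, bond orders sum to 1 (valence 4) → 3 H
Total hydrogens: 14.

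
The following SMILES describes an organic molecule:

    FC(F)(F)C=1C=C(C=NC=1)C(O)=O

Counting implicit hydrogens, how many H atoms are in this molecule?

Walk through each heavy atom and fill implicit hydrogens from standard valence (C 4, N 3, O 2, S 2, halogen 1):
  atom 1: F (halogen, monovalent) → 0 H
  atom 2: C, bond orders sum to 4 (valence 4) → 0 H
  atom 3: F (halogen, monovalent) → 0 H
  atom 4: F (halogen, monovalent) → 0 H
  atom 5: C, bond orders sum to 4 (valence 4) → 0 H
  atom 6: C, bond orders sum to 3 (valence 4) → 1 H
  atom 7: C, bond orders sum to 4 (valence 4) → 0 H
  atom 8: C, bond orders sum to 3 (valence 4) → 1 H
  atom 9: N, bond orders sum to 3 (valence 3) → 0 H
  atom 10: C, bond orders sum to 3 (valence 4) → 1 H
  atom 11: C, bond orders sum to 4 (valence 4) → 0 H
  atom 12: O, bond orders sum to 1 (valence 2) → 1 H
  atom 13: O, bond orders sum to 2 (valence 2) → 0 H
Total hydrogens: 4.

4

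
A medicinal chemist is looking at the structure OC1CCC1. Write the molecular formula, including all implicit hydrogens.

Walk through each heavy atom and fill implicit hydrogens from standard valence (C 4, N 3, O 2, S 2, halogen 1):
  atom 1: O, bond orders sum to 1 (valence 2) → 1 H
  atom 2: C, bond orders sum to 3 (valence 4) → 1 H
  atom 3: C, bond orders sum to 2 (valence 4) → 2 H
  atom 4: C, bond orders sum to 2 (valence 4) → 2 H
  atom 5: C, bond orders sum to 2 (valence 4) → 2 H
Totals → C:4, H:8, O:1.
In Hill order: C4H8O.

C4H8O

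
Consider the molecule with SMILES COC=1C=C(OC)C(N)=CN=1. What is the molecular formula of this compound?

C7H10N2O2

Walk through each heavy atom and fill implicit hydrogens from standard valence (C 4, N 3, O 2, S 2, halogen 1):
  atom 1: C, bond orders sum to 1 (valence 4) → 3 H
  atom 2: O, bond orders sum to 2 (valence 2) → 0 H
  atom 3: C, bond orders sum to 4 (valence 4) → 0 H
  atom 4: C, bond orders sum to 3 (valence 4) → 1 H
  atom 5: C, bond orders sum to 4 (valence 4) → 0 H
  atom 6: O, bond orders sum to 2 (valence 2) → 0 H
  atom 7: C, bond orders sum to 1 (valence 4) → 3 H
  atom 8: C, bond orders sum to 4 (valence 4) → 0 H
  atom 9: N, bond orders sum to 1 (valence 3) → 2 H
  atom 10: C, bond orders sum to 3 (valence 4) → 1 H
  atom 11: N, bond orders sum to 3 (valence 3) → 0 H
Totals → C:7, H:10, N:2, O:2.
In Hill order: C7H10N2O2.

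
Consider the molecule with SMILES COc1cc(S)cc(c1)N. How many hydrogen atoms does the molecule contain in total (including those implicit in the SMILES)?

Walk through each heavy atom and fill implicit hydrogens from standard valence (C 4, N 3, O 2, S 2, halogen 1); for lowercase aromatic atoms, an aromatic c carries 1 H when it has two neighbours and 0 H with three, and aromatic n carries 0 H:
  atom 1: C, bond orders sum to 1 (valence 4) → 3 H
  atom 2: O, bond orders sum to 2 (valence 2) → 0 H
  atom 3: aromatic c, 3 neighbours → 0 H
  atom 4: aromatic c, 2 neighbours → 1 H
  atom 5: aromatic c, 3 neighbours → 0 H
  atom 6: S, bond orders sum to 1 (valence 2) → 1 H
  atom 7: aromatic c, 2 neighbours → 1 H
  atom 8: aromatic c, 3 neighbours → 0 H
  atom 9: aromatic c, 2 neighbours → 1 H
  atom 10: N, bond orders sum to 1 (valence 3) → 2 H
Total hydrogens: 9.

9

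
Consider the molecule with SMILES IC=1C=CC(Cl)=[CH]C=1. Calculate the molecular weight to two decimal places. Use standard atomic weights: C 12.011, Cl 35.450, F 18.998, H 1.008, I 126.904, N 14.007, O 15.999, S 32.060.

238.45 g/mol

First, the molecular formula is C6H4ClI (counting implicit H from valence).
  C: 6 × 12.011 = 72.066
  Cl: 1 × 35.450 = 35.450
  H: 4 × 1.008 = 4.032
  I: 1 × 126.904 = 126.904
Sum: 6×12.011 + 1×35.450 + 4×1.008 + 1×126.904 = 238.452 → 238.45 g/mol.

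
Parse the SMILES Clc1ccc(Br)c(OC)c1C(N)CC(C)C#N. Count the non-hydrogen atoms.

Every atom symbol written in the SMILES (organic subset) is one heavy atom; implicit H are not written.
Heavy atoms by element → Br:1, C:12, Cl:1, N:2, O:1.
Total: 17.

17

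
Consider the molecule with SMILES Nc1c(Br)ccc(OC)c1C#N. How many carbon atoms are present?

8

Count every carbon token in the SMILES (each C, including those in ring-closure positions and inside branches).
Carbon count: 8.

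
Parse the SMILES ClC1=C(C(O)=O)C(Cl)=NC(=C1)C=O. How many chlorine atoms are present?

2

Scan the SMILES for Cl atoms (remember two-letter symbols like Cl and Br are single atoms).
Chlorine count: 2.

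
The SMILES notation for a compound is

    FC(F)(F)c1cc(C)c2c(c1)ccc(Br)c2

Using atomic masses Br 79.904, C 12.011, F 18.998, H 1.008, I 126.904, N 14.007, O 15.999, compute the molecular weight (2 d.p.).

First, the molecular formula is C12H8BrF3 (counting implicit H from valence).
  Br: 1 × 79.904 = 79.904
  C: 12 × 12.011 = 144.132
  F: 3 × 18.998 = 56.994
  H: 8 × 1.008 = 8.064
Sum: 1×79.904 + 12×12.011 + 3×18.998 + 8×1.008 = 289.094 → 289.09 g/mol.

289.09 g/mol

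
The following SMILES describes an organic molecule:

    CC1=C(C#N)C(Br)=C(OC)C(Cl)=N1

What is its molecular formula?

C8H6BrClN2O

Walk through each heavy atom and fill implicit hydrogens from standard valence (C 4, N 3, O 2, S 2, halogen 1):
  atom 1: C, bond orders sum to 1 (valence 4) → 3 H
  atom 2: C, bond orders sum to 4 (valence 4) → 0 H
  atom 3: C, bond orders sum to 4 (valence 4) → 0 H
  atom 4: C, bond orders sum to 4 (valence 4) → 0 H
  atom 5: N, bond orders sum to 3 (valence 3) → 0 H
  atom 6: C, bond orders sum to 4 (valence 4) → 0 H
  atom 7: Br (halogen, monovalent) → 0 H
  atom 8: C, bond orders sum to 4 (valence 4) → 0 H
  atom 9: O, bond orders sum to 2 (valence 2) → 0 H
  atom 10: C, bond orders sum to 1 (valence 4) → 3 H
  atom 11: C, bond orders sum to 4 (valence 4) → 0 H
  atom 12: Cl (halogen, monovalent) → 0 H
  atom 13: N, bond orders sum to 3 (valence 3) → 0 H
Totals → C:8, H:6, Br:1, Cl:1, N:2, O:1.
In Hill order: C8H6BrClN2O.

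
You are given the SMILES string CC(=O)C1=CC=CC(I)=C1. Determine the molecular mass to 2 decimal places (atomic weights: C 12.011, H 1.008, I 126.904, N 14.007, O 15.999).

246.05 g/mol

First, the molecular formula is C8H7IO (counting implicit H from valence).
  C: 8 × 12.011 = 96.088
  H: 7 × 1.008 = 7.056
  I: 1 × 126.904 = 126.904
  O: 1 × 15.999 = 15.999
Sum: 8×12.011 + 7×1.008 + 1×126.904 + 1×15.999 = 246.047 → 246.05 g/mol.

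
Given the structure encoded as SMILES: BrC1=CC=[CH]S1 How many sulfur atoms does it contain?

Scan the SMILES for S atoms (remember two-letter symbols like Cl and Br are single atoms).
Sulfur count: 1.

1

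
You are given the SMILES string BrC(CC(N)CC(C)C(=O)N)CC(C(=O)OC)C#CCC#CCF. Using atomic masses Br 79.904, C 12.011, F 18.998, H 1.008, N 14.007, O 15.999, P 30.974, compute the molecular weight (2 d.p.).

403.29 g/mol

First, the molecular formula is C17H24BrFN2O3 (counting implicit H from valence).
  Br: 1 × 79.904 = 79.904
  C: 17 × 12.011 = 204.187
  F: 1 × 18.998 = 18.998
  H: 24 × 1.008 = 24.192
  N: 2 × 14.007 = 28.014
  O: 3 × 15.999 = 47.997
Sum: 1×79.904 + 17×12.011 + 1×18.998 + 24×1.008 + 2×14.007 + 3×15.999 = 403.292 → 403.29 g/mol.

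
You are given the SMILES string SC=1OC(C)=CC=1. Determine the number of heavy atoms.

7

Every atom symbol written in the SMILES (organic subset) is one heavy atom; implicit H are not written.
Heavy atoms by element → C:5, O:1, S:1.
Total: 7.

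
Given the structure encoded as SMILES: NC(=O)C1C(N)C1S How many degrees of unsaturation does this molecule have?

2

Degree of unsaturation = (number of rings) + (number of π bonds).
Ring closures in the SMILES: 1.
π bonds: 1 double bond (each 1 DoU) → 1 DoU from unsaturation.
Total DoU = 1 + 1 = 2.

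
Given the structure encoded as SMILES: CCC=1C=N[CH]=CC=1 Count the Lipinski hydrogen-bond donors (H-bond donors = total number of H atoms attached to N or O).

Donors: find every N or O and count the H atoms it carries.
  atom 5 (N): bond orders sum to 3 → 0 H
Lipinski HBD = 0.

0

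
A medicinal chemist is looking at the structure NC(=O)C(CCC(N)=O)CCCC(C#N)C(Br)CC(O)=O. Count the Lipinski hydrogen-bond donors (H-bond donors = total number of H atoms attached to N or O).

Donors: find every N or O and count the H atoms it carries.
  atom 1 (N): bond orders sum to 1 → 2 H
  atom 3 (O): bond orders sum to 2 → 0 H
  atom 8 (N): bond orders sum to 1 → 2 H
  atom 9 (O): bond orders sum to 2 → 0 H
  atom 15 (N): bond orders sum to 3 → 0 H
  atom 20 (O): bond orders sum to 1 → 1 H
  atom 21 (O): bond orders sum to 2 → 0 H
Lipinski HBD = 5.

5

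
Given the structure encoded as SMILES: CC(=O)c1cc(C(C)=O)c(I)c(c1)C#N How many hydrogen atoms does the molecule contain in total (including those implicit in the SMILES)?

8

Walk through each heavy atom and fill implicit hydrogens from standard valence (C 4, N 3, O 2, S 2, halogen 1); for lowercase aromatic atoms, an aromatic c carries 1 H when it has two neighbours and 0 H with three, and aromatic n carries 0 H:
  atom 1: C, bond orders sum to 1 (valence 4) → 3 H
  atom 2: C, bond orders sum to 4 (valence 4) → 0 H
  atom 3: O, bond orders sum to 2 (valence 2) → 0 H
  atom 4: aromatic c, 3 neighbours → 0 H
  atom 5: aromatic c, 2 neighbours → 1 H
  atom 6: aromatic c, 3 neighbours → 0 H
  atom 7: C, bond orders sum to 4 (valence 4) → 0 H
  atom 8: C, bond orders sum to 1 (valence 4) → 3 H
  atom 9: O, bond orders sum to 2 (valence 2) → 0 H
  atom 10: aromatic c, 3 neighbours → 0 H
  atom 11: I (halogen, monovalent) → 0 H
  atom 12: aromatic c, 3 neighbours → 0 H
  atom 13: aromatic c, 2 neighbours → 1 H
  atom 14: C, bond orders sum to 4 (valence 4) → 0 H
  atom 15: N, bond orders sum to 3 (valence 3) → 0 H
Total hydrogens: 8.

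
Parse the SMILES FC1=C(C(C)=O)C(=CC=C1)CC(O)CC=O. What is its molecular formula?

C12H13FO3

Walk through each heavy atom and fill implicit hydrogens from standard valence (C 4, N 3, O 2, S 2, halogen 1):
  atom 1: F (halogen, monovalent) → 0 H
  atom 2: C, bond orders sum to 4 (valence 4) → 0 H
  atom 3: C, bond orders sum to 4 (valence 4) → 0 H
  atom 4: C, bond orders sum to 4 (valence 4) → 0 H
  atom 5: C, bond orders sum to 1 (valence 4) → 3 H
  atom 6: O, bond orders sum to 2 (valence 2) → 0 H
  atom 7: C, bond orders sum to 4 (valence 4) → 0 H
  atom 8: C, bond orders sum to 3 (valence 4) → 1 H
  atom 9: C, bond orders sum to 3 (valence 4) → 1 H
  atom 10: C, bond orders sum to 3 (valence 4) → 1 H
  atom 11: C, bond orders sum to 2 (valence 4) → 2 H
  atom 12: C, bond orders sum to 3 (valence 4) → 1 H
  atom 13: O, bond orders sum to 1 (valence 2) → 1 H
  atom 14: C, bond orders sum to 2 (valence 4) → 2 H
  atom 15: C, bond orders sum to 3 (valence 4) → 1 H
  atom 16: O, bond orders sum to 2 (valence 2) → 0 H
Totals → C:12, H:13, F:1, O:3.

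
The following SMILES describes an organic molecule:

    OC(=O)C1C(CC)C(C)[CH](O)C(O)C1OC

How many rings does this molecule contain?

1

In SMILES, each pair of matching ring-closure digits denotes one ring-closing bond; the number of such bonds equals the number of independent rings.
Ring-closure bonds here: 1.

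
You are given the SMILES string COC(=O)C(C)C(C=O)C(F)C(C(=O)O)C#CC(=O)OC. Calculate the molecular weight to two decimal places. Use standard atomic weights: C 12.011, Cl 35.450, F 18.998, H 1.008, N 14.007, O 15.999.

302.25 g/mol

First, the molecular formula is C13H15FO7 (counting implicit H from valence).
  C: 13 × 12.011 = 156.143
  F: 1 × 18.998 = 18.998
  H: 15 × 1.008 = 15.120
  O: 7 × 15.999 = 111.993
Sum: 13×12.011 + 1×18.998 + 15×1.008 + 7×15.999 = 302.254 → 302.25 g/mol.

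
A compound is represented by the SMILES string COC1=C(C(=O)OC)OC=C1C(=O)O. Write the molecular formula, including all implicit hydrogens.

C8H8O6

Walk through each heavy atom and fill implicit hydrogens from standard valence (C 4, N 3, O 2, S 2, halogen 1):
  atom 1: C, bond orders sum to 1 (valence 4) → 3 H
  atom 2: O, bond orders sum to 2 (valence 2) → 0 H
  atom 3: C, bond orders sum to 4 (valence 4) → 0 H
  atom 4: C, bond orders sum to 4 (valence 4) → 0 H
  atom 5: C, bond orders sum to 4 (valence 4) → 0 H
  atom 6: O, bond orders sum to 2 (valence 2) → 0 H
  atom 7: O, bond orders sum to 2 (valence 2) → 0 H
  atom 8: C, bond orders sum to 1 (valence 4) → 3 H
  atom 9: O, bond orders sum to 2 (valence 2) → 0 H
  atom 10: C, bond orders sum to 3 (valence 4) → 1 H
  atom 11: C, bond orders sum to 4 (valence 4) → 0 H
  atom 12: C, bond orders sum to 4 (valence 4) → 0 H
  atom 13: O, bond orders sum to 2 (valence 2) → 0 H
  atom 14: O, bond orders sum to 1 (valence 2) → 1 H
Totals → C:8, H:8, O:6.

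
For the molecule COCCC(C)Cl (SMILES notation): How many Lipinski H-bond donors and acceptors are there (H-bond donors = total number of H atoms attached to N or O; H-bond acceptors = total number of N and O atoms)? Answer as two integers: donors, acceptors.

Donors: find every N or O and count the H atoms it carries.
  atom 2 (O): bond orders sum to 2 → 0 H
Lipinski HBD = 0.
Acceptors: N atoms = 0, O atoms = 1 → HBA = 1.

0, 1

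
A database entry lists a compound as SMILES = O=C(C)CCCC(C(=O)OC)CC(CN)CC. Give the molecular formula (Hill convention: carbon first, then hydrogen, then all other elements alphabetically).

C13H25NO3

Walk through each heavy atom and fill implicit hydrogens from standard valence (C 4, N 3, O 2, S 2, halogen 1):
  atom 1: O, bond orders sum to 2 (valence 2) → 0 H
  atom 2: C, bond orders sum to 4 (valence 4) → 0 H
  atom 3: C, bond orders sum to 1 (valence 4) → 3 H
  atom 4: C, bond orders sum to 2 (valence 4) → 2 H
  atom 5: C, bond orders sum to 2 (valence 4) → 2 H
  atom 6: C, bond orders sum to 2 (valence 4) → 2 H
  atom 7: C, bond orders sum to 3 (valence 4) → 1 H
  atom 8: C, bond orders sum to 4 (valence 4) → 0 H
  atom 9: O, bond orders sum to 2 (valence 2) → 0 H
  atom 10: O, bond orders sum to 2 (valence 2) → 0 H
  atom 11: C, bond orders sum to 1 (valence 4) → 3 H
  atom 12: C, bond orders sum to 2 (valence 4) → 2 H
  atom 13: C, bond orders sum to 3 (valence 4) → 1 H
  atom 14: C, bond orders sum to 2 (valence 4) → 2 H
  atom 15: N, bond orders sum to 1 (valence 3) → 2 H
  atom 16: C, bond orders sum to 2 (valence 4) → 2 H
  atom 17: C, bond orders sum to 1 (valence 4) → 3 H
Totals → C:13, H:25, N:1, O:3.
In Hill order: C13H25NO3.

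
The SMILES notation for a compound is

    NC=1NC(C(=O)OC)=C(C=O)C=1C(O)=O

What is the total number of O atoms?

Scan the SMILES for O atoms (remember two-letter symbols like Cl and Br are single atoms).
Oxygen count: 5.

5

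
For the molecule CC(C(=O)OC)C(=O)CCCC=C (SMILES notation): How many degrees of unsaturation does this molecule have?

3

Degree of unsaturation = (number of rings) + (number of π bonds).
Ring closures in the SMILES: 0.
π bonds: 3 double bonds (each 1 DoU) → 3 DoU from unsaturation.
Total DoU = 0 + 3 = 3.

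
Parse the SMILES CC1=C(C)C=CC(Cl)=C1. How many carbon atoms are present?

8

Count every carbon token in the SMILES (each C, including those in ring-closure positions and inside branches).
Carbon count: 8.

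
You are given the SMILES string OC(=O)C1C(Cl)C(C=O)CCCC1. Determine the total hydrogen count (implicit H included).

Walk through each heavy atom and fill implicit hydrogens from standard valence (C 4, N 3, O 2, S 2, halogen 1):
  atom 1: O, bond orders sum to 1 (valence 2) → 1 H
  atom 2: C, bond orders sum to 4 (valence 4) → 0 H
  atom 3: O, bond orders sum to 2 (valence 2) → 0 H
  atom 4: C, bond orders sum to 3 (valence 4) → 1 H
  atom 5: C, bond orders sum to 3 (valence 4) → 1 H
  atom 6: Cl (halogen, monovalent) → 0 H
  atom 7: C, bond orders sum to 3 (valence 4) → 1 H
  atom 8: C, bond orders sum to 3 (valence 4) → 1 H
  atom 9: O, bond orders sum to 2 (valence 2) → 0 H
  atom 10: C, bond orders sum to 2 (valence 4) → 2 H
  atom 11: C, bond orders sum to 2 (valence 4) → 2 H
  atom 12: C, bond orders sum to 2 (valence 4) → 2 H
  atom 13: C, bond orders sum to 2 (valence 4) → 2 H
Total hydrogens: 13.

13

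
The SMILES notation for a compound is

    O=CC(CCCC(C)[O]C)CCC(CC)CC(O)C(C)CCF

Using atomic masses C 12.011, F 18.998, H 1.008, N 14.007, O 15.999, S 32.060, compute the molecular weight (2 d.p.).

First, the molecular formula is C19H37FO3 (counting implicit H from valence).
  C: 19 × 12.011 = 228.209
  F: 1 × 18.998 = 18.998
  H: 37 × 1.008 = 37.296
  O: 3 × 15.999 = 47.997
Sum: 19×12.011 + 1×18.998 + 37×1.008 + 3×15.999 = 332.500 → 332.50 g/mol.

332.50 g/mol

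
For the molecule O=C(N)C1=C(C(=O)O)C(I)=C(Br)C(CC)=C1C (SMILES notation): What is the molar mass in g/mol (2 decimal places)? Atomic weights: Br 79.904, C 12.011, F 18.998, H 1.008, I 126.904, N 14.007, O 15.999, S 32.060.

412.02 g/mol

First, the molecular formula is C11H11BrINO3 (counting implicit H from valence).
  Br: 1 × 79.904 = 79.904
  C: 11 × 12.011 = 132.121
  H: 11 × 1.008 = 11.088
  I: 1 × 126.904 = 126.904
  N: 1 × 14.007 = 14.007
  O: 3 × 15.999 = 47.997
Sum: 1×79.904 + 11×12.011 + 11×1.008 + 1×126.904 + 1×14.007 + 3×15.999 = 412.021 → 412.02 g/mol.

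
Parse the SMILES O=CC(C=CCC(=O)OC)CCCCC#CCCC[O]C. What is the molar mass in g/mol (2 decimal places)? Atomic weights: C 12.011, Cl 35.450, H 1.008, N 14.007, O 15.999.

First, the molecular formula is C17H26O4 (counting implicit H from valence).
  C: 17 × 12.011 = 204.187
  H: 26 × 1.008 = 26.208
  O: 4 × 15.999 = 63.996
Sum: 17×12.011 + 26×1.008 + 4×15.999 = 294.391 → 294.39 g/mol.

294.39 g/mol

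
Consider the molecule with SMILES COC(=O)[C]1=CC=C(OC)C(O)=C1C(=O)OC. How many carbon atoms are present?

Count every carbon token in the SMILES (each C, including those in ring-closure positions and inside branches).
Carbon count: 11.

11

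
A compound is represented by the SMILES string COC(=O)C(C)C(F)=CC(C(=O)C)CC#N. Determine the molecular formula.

C11H14FNO3

Walk through each heavy atom and fill implicit hydrogens from standard valence (C 4, N 3, O 2, S 2, halogen 1):
  atom 1: C, bond orders sum to 1 (valence 4) → 3 H
  atom 2: O, bond orders sum to 2 (valence 2) → 0 H
  atom 3: C, bond orders sum to 4 (valence 4) → 0 H
  atom 4: O, bond orders sum to 2 (valence 2) → 0 H
  atom 5: C, bond orders sum to 3 (valence 4) → 1 H
  atom 6: C, bond orders sum to 1 (valence 4) → 3 H
  atom 7: C, bond orders sum to 4 (valence 4) → 0 H
  atom 8: F (halogen, monovalent) → 0 H
  atom 9: C, bond orders sum to 3 (valence 4) → 1 H
  atom 10: C, bond orders sum to 3 (valence 4) → 1 H
  atom 11: C, bond orders sum to 4 (valence 4) → 0 H
  atom 12: O, bond orders sum to 2 (valence 2) → 0 H
  atom 13: C, bond orders sum to 1 (valence 4) → 3 H
  atom 14: C, bond orders sum to 2 (valence 4) → 2 H
  atom 15: C, bond orders sum to 4 (valence 4) → 0 H
  atom 16: N, bond orders sum to 3 (valence 3) → 0 H
Totals → C:11, H:14, F:1, N:1, O:3.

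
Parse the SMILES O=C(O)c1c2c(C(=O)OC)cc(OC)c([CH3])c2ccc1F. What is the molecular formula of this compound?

Walk through each heavy atom and fill implicit hydrogens from standard valence (C 4, N 3, O 2, S 2, halogen 1); for lowercase aromatic atoms, an aromatic c carries 1 H when it has two neighbours and 0 H with three, and aromatic n carries 0 H:
  atom 1: O, bond orders sum to 2 (valence 2) → 0 H
  atom 2: C, bond orders sum to 4 (valence 4) → 0 H
  atom 3: O, bond orders sum to 1 (valence 2) → 1 H
  atom 4: aromatic c, 3 neighbours → 0 H
  atom 5: aromatic c, 3 neighbours → 0 H
  atom 6: aromatic c, 3 neighbours → 0 H
  atom 7: C, bond orders sum to 4 (valence 4) → 0 H
  atom 8: O, bond orders sum to 2 (valence 2) → 0 H
  atom 9: O, bond orders sum to 2 (valence 2) → 0 H
  atom 10: C, bond orders sum to 1 (valence 4) → 3 H
  atom 11: aromatic c, 2 neighbours → 1 H
  atom 12: aromatic c, 3 neighbours → 0 H
  atom 13: O, bond orders sum to 2 (valence 2) → 0 H
  atom 14: C, bond orders sum to 1 (valence 4) → 3 H
  atom 15: aromatic c, 3 neighbours → 0 H
  atom 16: C with explicit H count 3
  atom 17: aromatic c, 3 neighbours → 0 H
  atom 18: aromatic c, 2 neighbours → 1 H
  atom 19: aromatic c, 2 neighbours → 1 H
  atom 20: aromatic c, 3 neighbours → 0 H
  atom 21: F (halogen, monovalent) → 0 H
Totals → C:15, H:13, F:1, O:5.

C15H13FO5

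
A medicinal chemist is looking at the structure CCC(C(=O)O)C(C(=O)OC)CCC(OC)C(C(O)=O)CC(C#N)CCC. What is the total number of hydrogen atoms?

Walk through each heavy atom and fill implicit hydrogens from standard valence (C 4, N 3, O 2, S 2, halogen 1):
  atom 1: C, bond orders sum to 1 (valence 4) → 3 H
  atom 2: C, bond orders sum to 2 (valence 4) → 2 H
  atom 3: C, bond orders sum to 3 (valence 4) → 1 H
  atom 4: C, bond orders sum to 4 (valence 4) → 0 H
  atom 5: O, bond orders sum to 2 (valence 2) → 0 H
  atom 6: O, bond orders sum to 1 (valence 2) → 1 H
  atom 7: C, bond orders sum to 3 (valence 4) → 1 H
  atom 8: C, bond orders sum to 4 (valence 4) → 0 H
  atom 9: O, bond orders sum to 2 (valence 2) → 0 H
  atom 10: O, bond orders sum to 2 (valence 2) → 0 H
  atom 11: C, bond orders sum to 1 (valence 4) → 3 H
  atom 12: C, bond orders sum to 2 (valence 4) → 2 H
  atom 13: C, bond orders sum to 2 (valence 4) → 2 H
  atom 14: C, bond orders sum to 3 (valence 4) → 1 H
  atom 15: O, bond orders sum to 2 (valence 2) → 0 H
  atom 16: C, bond orders sum to 1 (valence 4) → 3 H
  atom 17: C, bond orders sum to 3 (valence 4) → 1 H
  atom 18: C, bond orders sum to 4 (valence 4) → 0 H
  atom 19: O, bond orders sum to 1 (valence 2) → 1 H
  atom 20: O, bond orders sum to 2 (valence 2) → 0 H
  atom 21: C, bond orders sum to 2 (valence 4) → 2 H
  atom 22: C, bond orders sum to 3 (valence 4) → 1 H
  atom 23: C, bond orders sum to 4 (valence 4) → 0 H
  atom 24: N, bond orders sum to 3 (valence 3) → 0 H
  atom 25: C, bond orders sum to 2 (valence 4) → 2 H
  atom 26: C, bond orders sum to 2 (valence 4) → 2 H
  atom 27: C, bond orders sum to 1 (valence 4) → 3 H
Total hydrogens: 31.

31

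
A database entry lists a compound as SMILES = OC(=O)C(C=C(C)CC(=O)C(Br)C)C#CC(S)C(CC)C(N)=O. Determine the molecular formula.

C16H22BrNO4S

Walk through each heavy atom and fill implicit hydrogens from standard valence (C 4, N 3, O 2, S 2, halogen 1):
  atom 1: O, bond orders sum to 1 (valence 2) → 1 H
  atom 2: C, bond orders sum to 4 (valence 4) → 0 H
  atom 3: O, bond orders sum to 2 (valence 2) → 0 H
  atom 4: C, bond orders sum to 3 (valence 4) → 1 H
  atom 5: C, bond orders sum to 3 (valence 4) → 1 H
  atom 6: C, bond orders sum to 4 (valence 4) → 0 H
  atom 7: C, bond orders sum to 1 (valence 4) → 3 H
  atom 8: C, bond orders sum to 2 (valence 4) → 2 H
  atom 9: C, bond orders sum to 4 (valence 4) → 0 H
  atom 10: O, bond orders sum to 2 (valence 2) → 0 H
  atom 11: C, bond orders sum to 3 (valence 4) → 1 H
  atom 12: Br (halogen, monovalent) → 0 H
  atom 13: C, bond orders sum to 1 (valence 4) → 3 H
  atom 14: C, bond orders sum to 4 (valence 4) → 0 H
  atom 15: C, bond orders sum to 4 (valence 4) → 0 H
  atom 16: C, bond orders sum to 3 (valence 4) → 1 H
  atom 17: S, bond orders sum to 1 (valence 2) → 1 H
  atom 18: C, bond orders sum to 3 (valence 4) → 1 H
  atom 19: C, bond orders sum to 2 (valence 4) → 2 H
  atom 20: C, bond orders sum to 1 (valence 4) → 3 H
  atom 21: C, bond orders sum to 4 (valence 4) → 0 H
  atom 22: N, bond orders sum to 1 (valence 3) → 2 H
  atom 23: O, bond orders sum to 2 (valence 2) → 0 H
Totals → C:16, H:22, Br:1, N:1, O:4, S:1.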